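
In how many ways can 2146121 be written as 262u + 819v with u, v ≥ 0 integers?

gcd(819, 262):
  819 = 3·262 + 33
  262 = 7·33 + 31
  33 = 1·31 + 2
  31 = 15·2 + 1
  2 = 2·1
so gcd(819, 262) = 1.
Back-substitute for Bézout coefficients:
  1 = 31 - 15·2
  ... = 262·(397) + 819·(-127)
Scale by 2146121: one solution is (852010037, -272557367). Reduce u mod 819: (242, 2543).
General: u = 242 + 819t, v = 2543 - 262t.
u ≥ 0 ⇒ t ≥ 0; v ≥ 0 ⇒ t ≤ 9. So t ∈ [0, 9]: 10 solutions.

10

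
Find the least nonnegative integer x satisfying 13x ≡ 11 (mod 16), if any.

gcd(16, 13):
  16 = 1*13 + 3
  13 = 4*3 + 1
  3 = 3*1
so gcd(16, 13) = 1.
1 divides 11, so solutions exist.
Back-substitute for Bézout coefficients:
  1 = 13 - 4*3
  ... = 13*(5) + 16*(-4)
So 13*(5) ≡ 1 (mod 16); multiply by 11: x ≡ 55 (mod 16).
Smallest nonnegative: x = 55 mod 16 = 7.

7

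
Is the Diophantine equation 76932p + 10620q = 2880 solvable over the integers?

gcd(76932, 10620):
  76932 = 7·10620 + 2592
  10620 = 4·2592 + 252
  2592 = 10·252 + 72
  252 = 3·72 + 36
  72 = 2·36
so gcd(76932, 10620) = 36.
36 divides 2880, so integer solutions exist.

yes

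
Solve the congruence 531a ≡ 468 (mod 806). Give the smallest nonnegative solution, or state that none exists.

520

gcd(806, 531) = 1.
1 divides 468, so solutions exist.
By Bézout, 531·(-85) + 806·(56) = 1.
So 531·(-85) ≡ 1 (mod 806); multiply by 468: a ≡ -39780 (mod 806).
Smallest nonnegative: a = -39780 mod 806 = 520.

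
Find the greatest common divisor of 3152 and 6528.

gcd(6528, 3152):
  6528 = 2×3152 + 224
  3152 = 14×224 + 16
  224 = 14×16
so gcd(6528, 3152) = 16.

16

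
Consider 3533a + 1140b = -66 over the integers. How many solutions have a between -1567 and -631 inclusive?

gcd(3533, 1140):
  3533 = 3·1140 + 113
  1140 = 10·113 + 10
  113 = 11·10 + 3
  10 = 3·3 + 1
  3 = 3·1
so gcd(3533, 1140) = 1.
Back-substitute for Bézout coefficients:
  1 = 10 - 3·3
  ... = 3533·(-343) + 1140·(1063)
Scale by -66: particular solution (22638, -70158); reduce a mod 1140: (978, -3031).
General solution: a = 978 + 1140t, b = -3031 - 3533t for integer t.
-1567 ≤ 978 + 1140t ≤ -631 gives t ∈ [-2, -2], which is 1 value.

1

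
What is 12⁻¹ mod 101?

59

gcd(101, 12):
  101 = 8×12 + 5
  12 = 2×5 + 2
  5 = 2×2 + 1
  2 = 2×1
so gcd(101, 12) = 1.
Back-substitute for Bézout coefficients:
  1 = 5 - 2×2
  ... = 12×(-42) + 101×(5)
So 12×-42 ≡ 1 (mod 101), and -42 mod 101 = 59.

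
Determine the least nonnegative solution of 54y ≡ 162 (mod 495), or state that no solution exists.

gcd(495, 54):
  495 = 9*54 + 9
  54 = 6*9
so gcd(495, 54) = 9.
9 divides 162, so solutions exist.
Back-substitute for Bézout coefficients:
  9 = 495 - 9*54
  ... = 54*(-9) + 495*(1)
So 54*(-9) ≡ 9 (mod 495); multiply by 18: y ≡ -162 (mod 55).
Smallest nonnegative: y = -162 mod 55 = 3.

3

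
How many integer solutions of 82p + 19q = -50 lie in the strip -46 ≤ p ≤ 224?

gcd(82, 19):
  82 = 4*19 + 6
  19 = 3*6 + 1
  6 = 6*1
so gcd(82, 19) = 1.
Back-substitute for Bézout coefficients:
  1 = 19 - 3*6
  ... = 82*(-3) + 19*(13)
Scale by -50: particular solution (150, -650); reduce p mod 19: (17, -76).
General solution: p = 17 + 19t, q = -76 - 82t for integer t.
-46 ≤ 17 + 19t ≤ 224 gives t ∈ [-3, 10], which is 14 values.

14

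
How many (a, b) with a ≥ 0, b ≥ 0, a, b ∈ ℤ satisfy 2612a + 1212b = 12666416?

16

gcd(2612, 1212) = 4  (2612 = 2·1212 + 188, 1212 = 6·188 + 84, 188 = 2·84 + 20, 84 = 4·20 + 4, 20 = 5·4).
Back-substituting, 2612·(-58) + 1212·(125) = 4.
Scale by 3166604: one solution is (-183663032, 395825500). Reduce a mod 303: (115, 10203).
General: a = 115 + 303t, b = 10203 - 653t.
a ≥ 0 ⇒ t ≥ 0; b ≥ 0 ⇒ t ≤ 15. So t ∈ [0, 15]: 16 solutions.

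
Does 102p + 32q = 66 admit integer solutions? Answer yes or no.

yes

gcd(102, 32) = 2  (102 = 3×32 + 6, 32 = 5×6 + 2, 6 = 3×2).
2 divides 66, so integer solutions exist.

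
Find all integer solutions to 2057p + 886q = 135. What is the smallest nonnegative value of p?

187

gcd(2057, 886):
  2057 = 2×886 + 285
  886 = 3×285 + 31
  285 = 9×31 + 6
  31 = 5×6 + 1
  6 = 6×1
so gcd(2057, 886) = 1.
1 divides 135, so solutions exist.
Back-substitute for Bézout coefficients:
  1 = 31 - 5×6
  ... = 2057×(-143) + 886×(332)
Scale by 135/1 = 135: (p₀, q₀) = (-19305, 44820).
General solution: p = -19305 + 886t, q = 44820 - 2057t for integer t.
p ≥ 0: smallest is -19305 mod 886 = 187 (at t = 22), with q = -434.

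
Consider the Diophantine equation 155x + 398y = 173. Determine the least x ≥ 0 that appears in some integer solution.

281

gcd(398, 155):
  398 = 2×155 + 88
  155 = 1×88 + 67
  88 = 1×67 + 21
  67 = 3×21 + 4
  21 = 5×4 + 1
  4 = 4×1
so gcd(398, 155) = 1.
1 divides 173, so solutions exist.
Back-substitute for Bézout coefficients:
  1 = 21 - 5×4
  ... = 155×(-95) + 398×(37)
Scale by 173/1 = 173: (x₀, y₀) = (-16435, 6401).
General solution: x = -16435 + 398t, y = 6401 - 155t for integer t.
x ≥ 0: smallest is -16435 mod 398 = 281 (at t = 42), with y = -109.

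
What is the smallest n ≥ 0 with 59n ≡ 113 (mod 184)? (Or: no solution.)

83

gcd(184, 59) = 1.
1 divides 113, so solutions exist.
By Bézout, 59·(-53) + 184·(17) = 1.
So 59·(-53) ≡ 1 (mod 184); multiply by 113: n ≡ -5989 (mod 184).
Smallest nonnegative: n = -5989 mod 184 = 83.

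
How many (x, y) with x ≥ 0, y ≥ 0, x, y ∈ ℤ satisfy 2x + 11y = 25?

gcd(11, 2) = 1.
By Bézout, 2*(-5) + 11*(1) = 1.
One solution: (7, 1).
General: x = 7 + 11t, y = 1 - 2t.
x ≥ 0 ⇒ t ≥ 0; y ≥ 0 ⇒ t ≤ 0. So t ∈ [0, 0]: 1 solution.

1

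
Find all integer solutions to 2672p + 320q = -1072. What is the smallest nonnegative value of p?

gcd(2672, 320):
  2672 = 8×320 + 112
  320 = 2×112 + 96
  112 = 1×96 + 16
  96 = 6×16
so gcd(2672, 320) = 16.
16 divides -1072, so solutions exist.
Back-substitute for Bézout coefficients:
  16 = 112 - 1×96
  ... = 2672×(3) + 320×(-25)
Scale by -1072/16 = -67: (p₀, q₀) = (-201, 1675).
General solution: p = -201 + 20t, q = 1675 - 167t for integer t.
p ≥ 0: smallest is -201 mod 20 = 19 (at t = 11), with q = -162.

19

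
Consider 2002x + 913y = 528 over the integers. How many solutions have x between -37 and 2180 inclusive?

gcd(2002, 913) = 11.
By Bézout, 2002*(26) + 913*(-57) = 11.
Particular solution: (3, -6).
General solution: x = 3 + 83t, y = -6 - 182t for integer t.
-37 ≤ 3 + 83t ≤ 2180 gives t ∈ [0, 26], which is 27 values.

27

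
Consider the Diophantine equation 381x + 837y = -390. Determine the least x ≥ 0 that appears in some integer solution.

122

gcd(837, 381):
  837 = 2·381 + 75
  381 = 5·75 + 6
  75 = 12·6 + 3
  6 = 2·3
so gcd(837, 381) = 3.
3 divides -390, so solutions exist.
Back-substitute for Bézout coefficients:
  3 = 75 - 12·6
  ... = 381·(-134) + 837·(61)
Scale by -390/3 = -130: (x₀, y₀) = (17420, -7930).
General solution: x = 17420 + 279t, y = -7930 - 127t for integer t.
x ≥ 0: smallest is 17420 mod 279 = 122 (at t = -62), with y = -56.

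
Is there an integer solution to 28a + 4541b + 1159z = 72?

gcd(4541, 28) = 1  (4541 = 162*28 + 5, 28 = 5*5 + 3, 5 = 1*3 + 2, 3 = 1*2 + 1, 2 = 2*1).
gcd(1, 1159) = 1.
1 divides 72, so integer solutions exist.

yes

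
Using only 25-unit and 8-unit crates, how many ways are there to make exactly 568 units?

3

Need nonnegative integers with 25j + 8k = 568.
gcd(25, 8) = 1, and 25·(1) + 8·(-3) = 1.
So (j₀, k₀) = (568, -1704); general j = 568 + 8t, k = -1704 - 25t.
j ≥ 0 ⇒ t ≥ -71; k ≥ 0 ⇒ t ≤ -69. That's 3 values of t.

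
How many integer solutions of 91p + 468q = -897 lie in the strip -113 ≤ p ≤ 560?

18

gcd(468, 91) = 13  (468 = 5*91 + 13, 91 = 7*13).
Back-substituting, 91*(-5) + 468*(1) = 13.
Scale by -69: particular solution (345, -69); reduce p mod 36: (21, -6).
General solution: p = 21 + 36t, q = -6 - 7t for integer t.
-113 ≤ 21 + 36t ≤ 560 gives t ∈ [-3, 14], which is 18 values.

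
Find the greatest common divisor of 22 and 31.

gcd(31, 22) = 1  (31 = 1×22 + 9, 22 = 2×9 + 4, 9 = 2×4 + 1, 4 = 4×1).

1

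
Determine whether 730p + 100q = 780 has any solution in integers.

yes

gcd(730, 100) = 10.
10 divides 780, so integer solutions exist.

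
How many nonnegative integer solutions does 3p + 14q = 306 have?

gcd(14, 3):
  14 = 4×3 + 2
  3 = 1×2 + 1
  2 = 2×1
so gcd(14, 3) = 1.
Back-substitute for Bézout coefficients:
  1 = 3 - 1×2
  ... = 3×(5) + 14×(-1)
Scale by 306: one solution is (1530, -306). Reduce p mod 14: (4, 21).
General: p = 4 + 14t, q = 21 - 3t.
p ≥ 0 ⇒ t ≥ 0; q ≥ 0 ⇒ t ≤ 7. So t ∈ [0, 7]: 8 solutions.

8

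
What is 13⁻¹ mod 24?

gcd(24, 13) = 1  (24 = 1×13 + 11, 13 = 1×11 + 2, 11 = 5×2 + 1, 2 = 2×1).
Back-substituting, 13×(-11) + 24×(6) = 1.
So 13×-11 ≡ 1 (mod 24), and -11 mod 24 = 13.

13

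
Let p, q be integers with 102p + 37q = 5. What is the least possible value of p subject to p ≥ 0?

20

gcd(102, 37):
  102 = 2·37 + 28
  37 = 1·28 + 9
  28 = 3·9 + 1
  9 = 9·1
so gcd(102, 37) = 1.
1 divides 5, so solutions exist.
Back-substitute for Bézout coefficients:
  1 = 28 - 3·9
  ... = 102·(4) + 37·(-11)
Scale by 5/1 = 5: (p₀, q₀) = (20, -55).
General solution: p = 20 + 37t, q = -55 - 102t for integer t.
p ≥ 0: smallest is 20 mod 37 = 20 (at t = 0), with q = -55.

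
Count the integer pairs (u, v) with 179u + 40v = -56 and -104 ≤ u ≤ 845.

gcd(179, 40) = 1.
By Bézout, 179*(19) + 40*(-85) = 1.
Particular solution: (16, -73).
General solution: u = 16 + 40t, v = -73 - 179t for integer t.
-104 ≤ 16 + 40t ≤ 845 gives t ∈ [-3, 20], which is 24 values.

24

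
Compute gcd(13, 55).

1

gcd(55, 13) = 1  (55 = 4·13 + 3, 13 = 4·3 + 1, 3 = 3·1).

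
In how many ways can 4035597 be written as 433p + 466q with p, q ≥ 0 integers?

20

gcd(466, 433) = 1.
By Bézout, 433·(-113) + 466·(105) = 1.
One solution: (13, 8648).
General: p = 13 + 466t, q = 8648 - 433t.
p ≥ 0 ⇒ t ≥ 0; q ≥ 0 ⇒ t ≤ 19. So t ∈ [0, 19]: 20 solutions.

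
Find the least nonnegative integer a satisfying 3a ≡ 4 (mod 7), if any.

gcd(7, 3) = 1.
1 divides 4, so solutions exist.
By Bézout, 3×(-2) + 7×(1) = 1.
So 3×(-2) ≡ 1 (mod 7); multiply by 4: a ≡ -8 (mod 7).
Smallest nonnegative: a = -8 mod 7 = 6.

6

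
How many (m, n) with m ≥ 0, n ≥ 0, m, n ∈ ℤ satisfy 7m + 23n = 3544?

gcd(23, 7) = 1  (23 = 3·7 + 2, 7 = 3·2 + 1, 2 = 2·1).
Back-substituting, 7·(10) + 23·(-3) = 1.
Scale by 3544: one solution is (35440, -10632). Reduce m mod 23: (20, 148).
General: m = 20 + 23t, n = 148 - 7t.
m ≥ 0 ⇒ t ≥ 0; n ≥ 0 ⇒ t ≤ 21. So t ∈ [0, 21]: 22 solutions.

22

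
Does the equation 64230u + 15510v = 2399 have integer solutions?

no

gcd(64230, 15510) = 30  (64230 = 4*15510 + 2190, 15510 = 7*2190 + 180, 2190 = 12*180 + 30, 180 = 6*30).
30 does not divide 2399 (remainder 29), so no integer solutions.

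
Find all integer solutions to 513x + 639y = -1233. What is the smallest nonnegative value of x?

25

gcd(639, 513) = 9  (639 = 1×513 + 126, 513 = 4×126 + 9, 126 = 14×9).
9 divides -1233, so solutions exist.
Back-substituting, 513×(5) + 639×(-4) = 9.
Scale by -1233/9 = -137: (x₀, y₀) = (-685, 548).
General solution: x = -685 + 71t, y = 548 - 57t for integer t.
x ≥ 0: smallest is -685 mod 71 = 25 (at t = 10), with y = -22.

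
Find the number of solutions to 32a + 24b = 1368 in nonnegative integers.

15

gcd(32, 24) = 8  (32 = 1×24 + 8, 24 = 3×8).
Back-substituting, 32×(1) + 24×(-1) = 8.
Scale by 171: one solution is (171, -171). Reduce a mod 3: (0, 57).
General: a = 0 + 3t, b = 57 - 4t.
a ≥ 0 ⇒ t ≥ 0; b ≥ 0 ⇒ t ≤ 14. So t ∈ [0, 14]: 15 solutions.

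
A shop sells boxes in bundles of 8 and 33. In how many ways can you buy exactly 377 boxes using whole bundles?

2

Need nonnegative integers with 8j + 33k = 377.
gcd(8, 33) = 1, and 8·(-4) + 33·(1) = 1.
So (j₀, k₀) = (-1508, 377); general j = -1508 + 33t, k = 377 - 8t.
j ≥ 0 ⇒ t ≥ 46; k ≥ 0 ⇒ t ≤ 47. That's 2 values of t.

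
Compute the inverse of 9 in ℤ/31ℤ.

gcd(31, 9) = 1  (31 = 3×9 + 4, 9 = 2×4 + 1, 4 = 4×1).
Back-substituting, 9×(7) + 31×(-2) = 1.
So 9×7 ≡ 1 (mod 31), and 7 mod 31 = 7.

7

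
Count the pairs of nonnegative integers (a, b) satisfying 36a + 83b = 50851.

gcd(83, 36):
  83 = 2·36 + 11
  36 = 3·11 + 3
  11 = 3·3 + 2
  3 = 1·2 + 1
  2 = 2·1
so gcd(83, 36) = 1.
Back-substitute for Bézout coefficients:
  1 = 3 - 1·2
  ... = 36·(30) + 83·(-13)
Scale by 50851: one solution is (1525530, -661063). Reduce a mod 83: (73, 581).
General: a = 73 + 83t, b = 581 - 36t.
a ≥ 0 ⇒ t ≥ 0; b ≥ 0 ⇒ t ≤ 16. So t ∈ [0, 16]: 17 solutions.

17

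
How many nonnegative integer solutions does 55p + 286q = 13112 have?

gcd(286, 55) = 11  (286 = 5·55 + 11, 55 = 5·11).
Back-substituting, 55·(-5) + 286·(1) = 11.
Scale by 1192: one solution is (-5960, 1192). Reduce p mod 26: (20, 42).
General: p = 20 + 26t, q = 42 - 5t.
p ≥ 0 ⇒ t ≥ 0; q ≥ 0 ⇒ t ≤ 8. So t ∈ [0, 8]: 9 solutions.

9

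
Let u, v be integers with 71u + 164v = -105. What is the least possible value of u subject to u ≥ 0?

gcd(164, 71):
  164 = 2*71 + 22
  71 = 3*22 + 5
  22 = 4*5 + 2
  5 = 2*2 + 1
  2 = 2*1
so gcd(164, 71) = 1.
1 divides -105, so solutions exist.
Back-substitute for Bézout coefficients:
  1 = 5 - 2*2
  ... = 71*(67) + 164*(-29)
Scale by -105/1 = -105: (u₀, v₀) = (-7035, 3045).
General solution: u = -7035 + 164t, v = 3045 - 71t for integer t.
u ≥ 0: smallest is -7035 mod 164 = 17 (at t = 43), with v = -8.

17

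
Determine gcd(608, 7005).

1

gcd(7005, 608):
  7005 = 11*608 + 317
  608 = 1*317 + 291
  317 = 1*291 + 26
  291 = 11*26 + 5
  26 = 5*5 + 1
  5 = 5*1
so gcd(7005, 608) = 1.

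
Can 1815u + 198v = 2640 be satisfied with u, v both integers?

gcd(1815, 198) = 33  (1815 = 9*198 + 33, 198 = 6*33).
33 divides 2640, so integer solutions exist.

yes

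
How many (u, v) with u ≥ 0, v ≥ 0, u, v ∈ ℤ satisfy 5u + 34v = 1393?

gcd(34, 5):
  34 = 6×5 + 4
  5 = 1×4 + 1
  4 = 4×1
so gcd(34, 5) = 1.
Back-substitute for Bézout coefficients:
  1 = 5 - 1×4
  ... = 5×(7) + 34×(-1)
Scale by 1393: one solution is (9751, -1393). Reduce u mod 34: (27, 37).
General: u = 27 + 34t, v = 37 - 5t.
u ≥ 0 ⇒ t ≥ 0; v ≥ 0 ⇒ t ≤ 7. So t ∈ [0, 7]: 8 solutions.

8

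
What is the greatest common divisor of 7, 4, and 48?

gcd(7, 4) = 1.
gcd(1, 48) = 1.

1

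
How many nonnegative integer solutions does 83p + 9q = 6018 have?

gcd(83, 9) = 1  (83 = 9·9 + 2, 9 = 4·2 + 1, 2 = 2·1).
Back-substituting, 83·(-4) + 9·(37) = 1.
Scale by 6018: one solution is (-24072, 222666). Reduce p mod 9: (3, 641).
General: p = 3 + 9t, q = 641 - 83t.
p ≥ 0 ⇒ t ≥ 0; q ≥ 0 ⇒ t ≤ 7. So t ∈ [0, 7]: 8 solutions.

8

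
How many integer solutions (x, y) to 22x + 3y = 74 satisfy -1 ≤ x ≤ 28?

10

gcd(22, 3) = 1.
By Bézout, 22*(1) + 3*(-7) = 1.
Particular solution: (2, 10).
General solution: x = 2 + 3t, y = 10 - 22t for integer t.
-1 ≤ 2 + 3t ≤ 28 gives t ∈ [-1, 8], which is 10 values.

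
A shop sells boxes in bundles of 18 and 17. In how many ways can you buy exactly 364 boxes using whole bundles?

1

Need nonnegative integers with 18j + 17k = 364.
gcd(18, 17) = 1, and 18·(1) + 17·(-1) = 1.
So (j₀, k₀) = (364, -364); general j = 364 + 17t, k = -364 - 18t.
j ≥ 0 ⇒ t ≥ -21; k ≥ 0 ⇒ t ≤ -21. That's 1 value of t.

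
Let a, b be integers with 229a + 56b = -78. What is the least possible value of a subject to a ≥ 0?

18

gcd(229, 56):
  229 = 4·56 + 5
  56 = 11·5 + 1
  5 = 5·1
so gcd(229, 56) = 1.
1 divides -78, so solutions exist.
Back-substitute for Bézout coefficients:
  1 = 56 - 11·5
  ... = 229·(-11) + 56·(45)
Scale by -78/1 = -78: (a₀, b₀) = (858, -3510).
General solution: a = 858 + 56t, b = -3510 - 229t for integer t.
a ≥ 0: smallest is 858 mod 56 = 18 (at t = -15), with b = -75.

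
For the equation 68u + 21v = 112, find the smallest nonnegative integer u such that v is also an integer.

14

gcd(68, 21):
  68 = 3*21 + 5
  21 = 4*5 + 1
  5 = 5*1
so gcd(68, 21) = 1.
1 divides 112, so solutions exist.
Back-substitute for Bézout coefficients:
  1 = 21 - 4*5
  ... = 68*(-4) + 21*(13)
Scale by 112/1 = 112: (u₀, v₀) = (-448, 1456).
General solution: u = -448 + 21t, v = 1456 - 68t for integer t.
u ≥ 0: smallest is -448 mod 21 = 14 (at t = 22), with v = -40.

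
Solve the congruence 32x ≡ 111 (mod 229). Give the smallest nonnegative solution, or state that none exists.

211

gcd(229, 32):
  229 = 7×32 + 5
  32 = 6×5 + 2
  5 = 2×2 + 1
  2 = 2×1
so gcd(229, 32) = 1.
1 divides 111, so solutions exist.
Back-substitute for Bézout coefficients:
  1 = 5 - 2×2
  ... = 32×(-93) + 229×(13)
So 32×(-93) ≡ 1 (mod 229); multiply by 111: x ≡ -10323 (mod 229).
Smallest nonnegative: x = -10323 mod 229 = 211.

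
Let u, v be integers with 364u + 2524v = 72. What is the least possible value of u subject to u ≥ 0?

21

gcd(2524, 364):
  2524 = 6·364 + 340
  364 = 1·340 + 24
  340 = 14·24 + 4
  24 = 6·4
so gcd(2524, 364) = 4.
4 divides 72, so solutions exist.
Back-substitute for Bézout coefficients:
  4 = 340 - 14·24
  ... = 364·(-104) + 2524·(15)
Scale by 72/4 = 18: (u₀, v₀) = (-1872, 270).
General solution: u = -1872 + 631t, v = 270 - 91t for integer t.
u ≥ 0: smallest is -1872 mod 631 = 21 (at t = 3), with v = -3.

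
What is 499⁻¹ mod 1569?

gcd(1569, 499):
  1569 = 3×499 + 72
  499 = 6×72 + 67
  72 = 1×67 + 5
  67 = 13×5 + 2
  5 = 2×2 + 1
  2 = 2×1
so gcd(1569, 499) = 1.
Back-substitute for Bézout coefficients:
  1 = 5 - 2×2
  ... = 499×(-632) + 1569×(201)
So 499×-632 ≡ 1 (mod 1569), and -632 mod 1569 = 937.

937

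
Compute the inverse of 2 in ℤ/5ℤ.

gcd(5, 2) = 1  (5 = 2×2 + 1, 2 = 2×1).
Back-substituting, 2×(-2) + 5×(1) = 1.
So 2×-2 ≡ 1 (mod 5), and -2 mod 5 = 3.

3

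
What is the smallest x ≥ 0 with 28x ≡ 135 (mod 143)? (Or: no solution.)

61

gcd(143, 28) = 1  (143 = 5·28 + 3, 28 = 9·3 + 1, 3 = 3·1).
1 divides 135, so solutions exist.
Back-substituting, 28·(46) + 143·(-9) = 1.
So 28·(46) ≡ 1 (mod 143); multiply by 135: x ≡ 6210 (mod 143).
Smallest nonnegative: x = 6210 mod 143 = 61.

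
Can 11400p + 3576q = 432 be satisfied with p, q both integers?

gcd(11400, 3576):
  11400 = 3·3576 + 672
  3576 = 5·672 + 216
  672 = 3·216 + 24
  216 = 9·24
so gcd(11400, 3576) = 24.
24 divides 432, so integer solutions exist.

yes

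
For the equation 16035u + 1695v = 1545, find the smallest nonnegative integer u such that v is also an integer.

65

gcd(16035, 1695):
  16035 = 9×1695 + 780
  1695 = 2×780 + 135
  780 = 5×135 + 105
  135 = 1×105 + 30
  105 = 3×30 + 15
  30 = 2×15
so gcd(16035, 1695) = 15.
15 divides 1545, so solutions exist.
Back-substitute for Bézout coefficients:
  15 = 105 - 3×30
  ... = 16035×(50) + 1695×(-473)
Scale by 1545/15 = 103: (u₀, v₀) = (5150, -48719).
General solution: u = 5150 + 113t, v = -48719 - 1069t for integer t.
u ≥ 0: smallest is 5150 mod 113 = 65 (at t = -45), with v = -614.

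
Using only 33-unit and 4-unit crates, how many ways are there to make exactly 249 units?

2

Need nonnegative integers with 33j + 4k = 249.
gcd(33, 4) = 1, and 33·(1) + 4·(-8) = 1.
So (j₀, k₀) = (249, -1992); general j = 249 + 4t, k = -1992 - 33t.
j ≥ 0 ⇒ t ≥ -62; k ≥ 0 ⇒ t ≤ -61. That's 2 values of t.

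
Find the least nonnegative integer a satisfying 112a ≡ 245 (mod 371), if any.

gcd(371, 112) = 7.
7 divides 245, so solutions exist.
By Bézout, 112*(10) + 371*(-3) = 7.
So 112*(10) ≡ 7 (mod 371); multiply by 35: a ≡ 350 (mod 53).
Smallest nonnegative: a = 350 mod 53 = 32.

32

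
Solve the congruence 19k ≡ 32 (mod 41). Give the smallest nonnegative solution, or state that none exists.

6

gcd(41, 19):
  41 = 2·19 + 3
  19 = 6·3 + 1
  3 = 3·1
so gcd(41, 19) = 1.
1 divides 32, so solutions exist.
Back-substitute for Bézout coefficients:
  1 = 19 - 6·3
  ... = 19·(13) + 41·(-6)
So 19·(13) ≡ 1 (mod 41); multiply by 32: k ≡ 416 (mod 41).
Smallest nonnegative: k = 416 mod 41 = 6.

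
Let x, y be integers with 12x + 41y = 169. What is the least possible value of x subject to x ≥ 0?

38

gcd(41, 12) = 1  (41 = 3*12 + 5, 12 = 2*5 + 2, 5 = 2*2 + 1, 2 = 2*1).
1 divides 169, so solutions exist.
Back-substituting, 12*(-17) + 41*(5) = 1.
Scale by 169/1 = 169: (x₀, y₀) = (-2873, 845).
General solution: x = -2873 + 41t, y = 845 - 12t for integer t.
x ≥ 0: smallest is -2873 mod 41 = 38 (at t = 71), with y = -7.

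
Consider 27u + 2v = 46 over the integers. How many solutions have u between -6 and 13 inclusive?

10

gcd(27, 2) = 1.
By Bézout, 27×(1) + 2×(-13) = 1.
Particular solution: (0, 23).
General solution: u = 0 + 2t, v = 23 - 27t for integer t.
-6 ≤ 0 + 2t ≤ 13 gives t ∈ [-3, 6], which is 10 values.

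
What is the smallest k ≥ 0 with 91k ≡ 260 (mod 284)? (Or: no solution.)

84

gcd(284, 91) = 1  (284 = 3·91 + 11, 91 = 8·11 + 3, 11 = 3·3 + 2, 3 = 1·2 + 1, 2 = 2·1).
1 divides 260, so solutions exist.
Back-substituting, 91·(103) + 284·(-33) = 1.
So 91·(103) ≡ 1 (mod 284); multiply by 260: k ≡ 26780 (mod 284).
Smallest nonnegative: k = 26780 mod 284 = 84.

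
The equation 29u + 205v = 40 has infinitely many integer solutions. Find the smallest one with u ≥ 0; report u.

65

gcd(205, 29):
  205 = 7·29 + 2
  29 = 14·2 + 1
  2 = 2·1
so gcd(205, 29) = 1.
1 divides 40, so solutions exist.
Back-substitute for Bézout coefficients:
  1 = 29 - 14·2
  ... = 29·(99) + 205·(-14)
Scale by 40/1 = 40: (u₀, v₀) = (3960, -560).
General solution: u = 3960 + 205t, v = -560 - 29t for integer t.
u ≥ 0: smallest is 3960 mod 205 = 65 (at t = -19), with v = -9.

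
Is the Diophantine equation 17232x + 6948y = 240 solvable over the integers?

yes

gcd(17232, 6948) = 12.
12 divides 240, so integer solutions exist.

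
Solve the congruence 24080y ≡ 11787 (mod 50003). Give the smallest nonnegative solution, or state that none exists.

34037

gcd(50003, 24080) = 1.
1 divides 11787, so solutions exist.
By Bézout, 24080*(-5372) + 50003*(2587) = 1.
So 24080*(-5372) ≡ 1 (mod 50003); multiply by 11787: y ≡ -63319764 (mod 50003).
Smallest nonnegative: y = -63319764 mod 50003 = 34037.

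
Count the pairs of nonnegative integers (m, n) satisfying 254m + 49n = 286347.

23

gcd(254, 49) = 1  (254 = 5*49 + 9, 49 = 5*9 + 4, 9 = 2*4 + 1, 4 = 4*1).
Back-substituting, 254*(11) + 49*(-57) = 1.
Scale by 286347: one solution is (3149817, -16321779). Reduce m mod 49: (48, 5595).
General: m = 48 + 49t, n = 5595 - 254t.
m ≥ 0 ⇒ t ≥ 0; n ≥ 0 ⇒ t ≤ 22. So t ∈ [0, 22]: 23 solutions.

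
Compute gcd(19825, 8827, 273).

13

gcd(19825, 8827):
  19825 = 2*8827 + 2171
  8827 = 4*2171 + 143
  2171 = 15*143 + 26
  143 = 5*26 + 13
  26 = 2*13
so gcd(19825, 8827) = 13.
gcd(13, 273) = 13.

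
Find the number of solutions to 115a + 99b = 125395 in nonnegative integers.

gcd(115, 99) = 1  (115 = 1·99 + 16, 99 = 6·16 + 3, 16 = 5·3 + 1, 3 = 3·1).
Back-substituting, 115·(31) + 99·(-36) = 1.
Scale by 125395: one solution is (3887245, -4514220). Reduce a mod 99: (10, 1255).
General: a = 10 + 99t, b = 1255 - 115t.
a ≥ 0 ⇒ t ≥ 0; b ≥ 0 ⇒ t ≤ 10. So t ∈ [0, 10]: 11 solutions.

11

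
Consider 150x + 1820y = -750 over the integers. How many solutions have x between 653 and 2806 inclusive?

gcd(1820, 150) = 10.
By Bézout, 150·(85) + 1820·(-7) = 10.
Particular solution: (177, -15).
General solution: x = 177 + 182t, y = -15 - 15t for integer t.
653 ≤ 177 + 182t ≤ 2806 gives t ∈ [3, 14], which is 12 values.

12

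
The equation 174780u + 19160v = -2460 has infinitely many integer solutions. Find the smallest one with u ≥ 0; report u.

785

gcd(174780, 19160) = 20.
20 divides -2460, so solutions exist.
By Bézout, 174780×(-131) + 19160×(1195) = 20.
Scale by -2460/20 = -123: (u₀, v₀) = (16113, -146985).
General solution: u = 16113 + 958t, v = -146985 - 8739t for integer t.
u ≥ 0: smallest is 16113 mod 958 = 785 (at t = -16), with v = -7161.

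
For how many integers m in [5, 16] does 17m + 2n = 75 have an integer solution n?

gcd(17, 2) = 1  (17 = 8×2 + 1, 2 = 2×1).
Back-substituting, 17×(1) + 2×(-8) = 1.
Scale by 75: particular solution (75, -600); reduce m mod 2: (1, 29).
General solution: m = 1 + 2t, n = 29 - 17t for integer t.
5 ≤ 1 + 2t ≤ 16 gives t ∈ [2, 7], which is 6 values.

6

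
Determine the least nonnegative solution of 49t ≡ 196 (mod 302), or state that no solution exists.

gcd(302, 49):
  302 = 6×49 + 8
  49 = 6×8 + 1
  8 = 8×1
so gcd(302, 49) = 1.
1 divides 196, so solutions exist.
Back-substitute for Bézout coefficients:
  1 = 49 - 6×8
  ... = 49×(37) + 302×(-6)
So 49×(37) ≡ 1 (mod 302); multiply by 196: t ≡ 7252 (mod 302).
Smallest nonnegative: t = 7252 mod 302 = 4.

4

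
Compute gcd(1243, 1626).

1

gcd(1626, 1243):
  1626 = 1×1243 + 383
  1243 = 3×383 + 94
  383 = 4×94 + 7
  94 = 13×7 + 3
  7 = 2×3 + 1
  3 = 3×1
so gcd(1626, 1243) = 1.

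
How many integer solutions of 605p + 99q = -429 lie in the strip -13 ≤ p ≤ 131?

gcd(605, 99):
  605 = 6×99 + 11
  99 = 9×11
so gcd(605, 99) = 11.
Back-substitute for Bézout coefficients:
  11 = 605 - 6×99
  ... = 605×(1) + 99×(-6)
Scale by -39: particular solution (-39, 234); reduce p mod 9: (6, -41).
General solution: p = 6 + 9t, q = -41 - 55t for integer t.
-13 ≤ 6 + 9t ≤ 131 gives t ∈ [-2, 13], which is 16 values.

16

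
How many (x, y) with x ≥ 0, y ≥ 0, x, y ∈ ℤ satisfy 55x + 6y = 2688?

gcd(55, 6) = 1.
By Bézout, 55*(1) + 6*(-9) = 1.
One solution: (0, 448).
General: x = 0 + 6t, y = 448 - 55t.
x ≥ 0 ⇒ t ≥ 0; y ≥ 0 ⇒ t ≤ 8. So t ∈ [0, 8]: 9 solutions.

9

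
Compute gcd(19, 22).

1

gcd(22, 19):
  22 = 1·19 + 3
  19 = 6·3 + 1
  3 = 3·1
so gcd(22, 19) = 1.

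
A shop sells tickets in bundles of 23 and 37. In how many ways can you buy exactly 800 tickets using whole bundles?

1

Need nonnegative integers with 23j + 37k = 800.
gcd(23, 37) = 1, and 23·(-8) + 37·(5) = 1.
So (j₀, k₀) = (-6400, 4000); general j = -6400 + 37t, k = 4000 - 23t.
j ≥ 0 ⇒ t ≥ 173; k ≥ 0 ⇒ t ≤ 173. That's 1 value of t.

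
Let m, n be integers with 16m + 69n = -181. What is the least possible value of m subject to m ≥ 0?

62

gcd(69, 16) = 1  (69 = 4×16 + 5, 16 = 3×5 + 1, 5 = 5×1).
1 divides -181, so solutions exist.
Back-substituting, 16×(13) + 69×(-3) = 1.
Scale by -181/1 = -181: (m₀, n₀) = (-2353, 543).
General solution: m = -2353 + 69t, n = 543 - 16t for integer t.
m ≥ 0: smallest is -2353 mod 69 = 62 (at t = 35), with n = -17.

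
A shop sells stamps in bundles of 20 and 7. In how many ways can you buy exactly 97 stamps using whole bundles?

1

Need nonnegative integers with 20j + 7k = 97.
gcd(20, 7) = 1, and 20·(-1) + 7·(3) = 1.
So (j₀, k₀) = (-97, 291); general j = -97 + 7t, k = 291 - 20t.
j ≥ 0 ⇒ t ≥ 14; k ≥ 0 ⇒ t ≤ 14. That's 1 value of t.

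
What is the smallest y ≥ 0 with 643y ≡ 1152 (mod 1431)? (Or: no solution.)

gcd(1431, 643):
  1431 = 2×643 + 145
  643 = 4×145 + 63
  145 = 2×63 + 19
  63 = 3×19 + 6
  19 = 3×6 + 1
  6 = 6×1
so gcd(1431, 643) = 1.
1 divides 1152, so solutions exist.
Back-substitute for Bézout coefficients:
  1 = 19 - 3×6
  ... = 643×(-227) + 1431×(102)
So 643×(-227) ≡ 1 (mod 1431); multiply by 1152: y ≡ -261504 (mod 1431).
Smallest nonnegative: y = -261504 mod 1431 = 369.

369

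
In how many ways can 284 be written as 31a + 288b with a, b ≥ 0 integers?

gcd(288, 31) = 1  (288 = 9*31 + 9, 31 = 3*9 + 4, 9 = 2*4 + 1, 4 = 4*1).
Back-substituting, 31*(-65) + 288*(7) = 1.
Scale by 284: one solution is (-18460, 1988). Reduce a mod 288: (260, -27).
General: a = 260 + 288t, b = -27 - 31t.
a ≥ 0 ⇒ t ≥ 0; b ≥ 0 ⇒ t ≤ -1. So t ∈ [0, -1]: 0 solutions.

0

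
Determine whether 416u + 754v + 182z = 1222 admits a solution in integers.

gcd(754, 416) = 26  (754 = 1·416 + 338, 416 = 1·338 + 78, 338 = 4·78 + 26, 78 = 3·26).
gcd(26, 182) = 26.
26 divides 1222, so integer solutions exist.

yes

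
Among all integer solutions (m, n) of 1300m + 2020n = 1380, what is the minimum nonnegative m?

gcd(2020, 1300) = 20.
20 divides 1380, so solutions exist.
By Bézout, 1300×(14) + 2020×(-9) = 20.
Scale by 1380/20 = 69: (m₀, n₀) = (966, -621).
General solution: m = 966 + 101t, n = -621 - 65t for integer t.
m ≥ 0: smallest is 966 mod 101 = 57 (at t = -9), with n = -36.

57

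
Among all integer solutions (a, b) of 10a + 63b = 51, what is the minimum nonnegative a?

24

gcd(63, 10) = 1  (63 = 6·10 + 3, 10 = 3·3 + 1, 3 = 3·1).
1 divides 51, so solutions exist.
Back-substituting, 10·(19) + 63·(-3) = 1.
Scale by 51/1 = 51: (a₀, b₀) = (969, -153).
General solution: a = 969 + 63t, b = -153 - 10t for integer t.
a ≥ 0: smallest is 969 mod 63 = 24 (at t = -15), with b = -3.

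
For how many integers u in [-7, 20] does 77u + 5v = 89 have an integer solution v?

5

gcd(77, 5) = 1.
By Bézout, 77×(-2) + 5×(31) = 1.
Particular solution: (2, -13).
General solution: u = 2 + 5t, v = -13 - 77t for integer t.
-7 ≤ 2 + 5t ≤ 20 gives t ∈ [-1, 3], which is 5 values.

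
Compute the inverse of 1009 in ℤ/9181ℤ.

gcd(9181, 1009):
  9181 = 9*1009 + 100
  1009 = 10*100 + 9
  100 = 11*9 + 1
  9 = 9*1
so gcd(9181, 1009) = 1.
Back-substitute for Bézout coefficients:
  1 = 100 - 11*9
  ... = 1009*(-1010) + 9181*(111)
So 1009*-1010 ≡ 1 (mod 9181), and -1010 mod 9181 = 8171.

8171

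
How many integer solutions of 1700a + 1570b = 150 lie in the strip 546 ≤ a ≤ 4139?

gcd(1700, 1570):
  1700 = 1*1570 + 130
  1570 = 12*130 + 10
  130 = 13*10
so gcd(1700, 1570) = 10.
Back-substitute for Bézout coefficients:
  10 = 1570 - 12*130
  ... = 1700*(-12) + 1570*(13)
Scale by 15: particular solution (-180, 195); reduce a mod 157: (134, -145).
General solution: a = 134 + 157t, b = -145 - 170t for integer t.
546 ≤ 134 + 157t ≤ 4139 gives t ∈ [3, 25], which is 23 values.

23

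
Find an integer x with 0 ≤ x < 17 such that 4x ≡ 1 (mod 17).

gcd(17, 4) = 1.
By Bézout, 4*(-4) + 17*(1) = 1.
So 4*-4 ≡ 1 (mod 17), and -4 mod 17 = 13.

13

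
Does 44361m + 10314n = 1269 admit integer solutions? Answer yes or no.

gcd(44361, 10314) = 27  (44361 = 4*10314 + 3105, 10314 = 3*3105 + 999, 3105 = 3*999 + 108, 999 = 9*108 + 27, 108 = 4*27).
27 divides 1269, so integer solutions exist.

yes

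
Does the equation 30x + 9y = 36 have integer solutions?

gcd(30, 9):
  30 = 3·9 + 3
  9 = 3·3
so gcd(30, 9) = 3.
3 divides 36, so integer solutions exist.

yes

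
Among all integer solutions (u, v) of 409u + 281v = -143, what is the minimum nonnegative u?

gcd(409, 281) = 1.
1 divides -143, so solutions exist.
By Bézout, 409×(-90) + 281×(131) = 1.
Scale by -143/1 = -143: (u₀, v₀) = (12870, -18733).
General solution: u = 12870 + 281t, v = -18733 - 409t for integer t.
u ≥ 0: smallest is 12870 mod 281 = 225 (at t = -45), with v = -328.

225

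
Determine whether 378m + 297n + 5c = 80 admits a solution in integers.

gcd(378, 297) = 27.
gcd(27, 5) = 1.
1 divides 80, so integer solutions exist.

yes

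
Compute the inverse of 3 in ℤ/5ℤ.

2

gcd(5, 3):
  5 = 1×3 + 2
  3 = 1×2 + 1
  2 = 2×1
so gcd(5, 3) = 1.
Back-substitute for Bézout coefficients:
  1 = 3 - 1×2
  ... = 3×(2) + 5×(-1)
So 3×2 ≡ 1 (mod 5), and 2 mod 5 = 2.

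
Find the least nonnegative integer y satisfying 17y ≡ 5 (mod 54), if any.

13

gcd(54, 17):
  54 = 3·17 + 3
  17 = 5·3 + 2
  3 = 1·2 + 1
  2 = 2·1
so gcd(54, 17) = 1.
1 divides 5, so solutions exist.
Back-substitute for Bézout coefficients:
  1 = 3 - 1·2
  ... = 17·(-19) + 54·(6)
So 17·(-19) ≡ 1 (mod 54); multiply by 5: y ≡ -95 (mod 54).
Smallest nonnegative: y = -95 mod 54 = 13.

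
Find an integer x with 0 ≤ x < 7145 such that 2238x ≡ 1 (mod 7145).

gcd(7145, 2238) = 1  (7145 = 3×2238 + 431, 2238 = 5×431 + 83, 431 = 5×83 + 16, 83 = 5×16 + 3, 16 = 5×3 + 1, 3 = 3×1).
Back-substituting, 2238×(-2238) + 7145×(701) = 1.
So 2238×-2238 ≡ 1 (mod 7145), and -2238 mod 7145 = 4907.

4907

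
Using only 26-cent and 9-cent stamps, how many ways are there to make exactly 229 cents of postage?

1

Need nonnegative integers with 26j + 9k = 229.
gcd(26, 9) = 1, and 26·(-1) + 9·(3) = 1.
So (j₀, k₀) = (-229, 687); general j = -229 + 9t, k = 687 - 26t.
j ≥ 0 ⇒ t ≥ 26; k ≥ 0 ⇒ t ≤ 26. That's 1 value of t.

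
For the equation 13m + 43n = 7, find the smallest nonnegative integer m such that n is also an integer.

27

gcd(43, 13):
  43 = 3×13 + 4
  13 = 3×4 + 1
  4 = 4×1
so gcd(43, 13) = 1.
1 divides 7, so solutions exist.
Back-substitute for Bézout coefficients:
  1 = 13 - 3×4
  ... = 13×(10) + 43×(-3)
Scale by 7/1 = 7: (m₀, n₀) = (70, -21).
General solution: m = 70 + 43t, n = -21 - 13t for integer t.
m ≥ 0: smallest is 70 mod 43 = 27 (at t = -1), with n = -8.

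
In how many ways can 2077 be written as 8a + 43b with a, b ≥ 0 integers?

gcd(43, 8):
  43 = 5*8 + 3
  8 = 2*3 + 2
  3 = 1*2 + 1
  2 = 2*1
so gcd(43, 8) = 1.
Back-substitute for Bézout coefficients:
  1 = 3 - 1*2
  ... = 8*(-16) + 43*(3)
Scale by 2077: one solution is (-33232, 6231). Reduce a mod 43: (7, 47).
General: a = 7 + 43t, b = 47 - 8t.
a ≥ 0 ⇒ t ≥ 0; b ≥ 0 ⇒ t ≤ 5. So t ∈ [0, 5]: 6 solutions.

6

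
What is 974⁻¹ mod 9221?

gcd(9221, 974):
  9221 = 9*974 + 455
  974 = 2*455 + 64
  455 = 7*64 + 7
  64 = 9*7 + 1
  7 = 7*1
so gcd(9221, 974) = 1.
Back-substitute for Bézout coefficients:
  1 = 64 - 9*7
  ... = 974*(1297) + 9221*(-137)
So 974*1297 ≡ 1 (mod 9221), and 1297 mod 9221 = 1297.

1297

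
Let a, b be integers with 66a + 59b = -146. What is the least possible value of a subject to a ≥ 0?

55

gcd(66, 59):
  66 = 1×59 + 7
  59 = 8×7 + 3
  7 = 2×3 + 1
  3 = 3×1
so gcd(66, 59) = 1.
1 divides -146, so solutions exist.
Back-substitute for Bézout coefficients:
  1 = 7 - 2×3
  ... = 66×(17) + 59×(-19)
Scale by -146/1 = -146: (a₀, b₀) = (-2482, 2774).
General solution: a = -2482 + 59t, b = 2774 - 66t for integer t.
a ≥ 0: smallest is -2482 mod 59 = 55 (at t = 43), with b = -64.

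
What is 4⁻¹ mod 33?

25

gcd(33, 4) = 1  (33 = 8·4 + 1, 4 = 4·1).
Back-substituting, 4·(-8) + 33·(1) = 1.
So 4·-8 ≡ 1 (mod 33), and -8 mod 33 = 25.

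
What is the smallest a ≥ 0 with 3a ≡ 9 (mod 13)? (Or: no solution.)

3

gcd(13, 3) = 1.
1 divides 9, so solutions exist.
By Bézout, 3*(-4) + 13*(1) = 1.
So 3*(-4) ≡ 1 (mod 13); multiply by 9: a ≡ -36 (mod 13).
Smallest nonnegative: a = -36 mod 13 = 3.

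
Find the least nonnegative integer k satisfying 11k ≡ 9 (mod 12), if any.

gcd(12, 11) = 1.
1 divides 9, so solutions exist.
By Bézout, 11*(-1) + 12*(1) = 1.
So 11*(-1) ≡ 1 (mod 12); multiply by 9: k ≡ -9 (mod 12).
Smallest nonnegative: k = -9 mod 12 = 3.

3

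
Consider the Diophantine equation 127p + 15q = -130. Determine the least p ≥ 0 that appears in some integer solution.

5

gcd(127, 15) = 1.
1 divides -130, so solutions exist.
By Bézout, 127×(-2) + 15×(17) = 1.
Scale by -130/1 = -130: (p₀, q₀) = (260, -2210).
General solution: p = 260 + 15t, q = -2210 - 127t for integer t.
p ≥ 0: smallest is 260 mod 15 = 5 (at t = -17), with q = -51.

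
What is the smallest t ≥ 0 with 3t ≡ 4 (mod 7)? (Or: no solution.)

6

gcd(7, 3) = 1  (7 = 2*3 + 1, 3 = 3*1).
1 divides 4, so solutions exist.
Back-substituting, 3*(-2) + 7*(1) = 1.
So 3*(-2) ≡ 1 (mod 7); multiply by 4: t ≡ -8 (mod 7).
Smallest nonnegative: t = -8 mod 7 = 6.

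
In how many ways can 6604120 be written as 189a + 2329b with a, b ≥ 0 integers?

gcd(2329, 189) = 1.
By Bézout, 189*(-382) + 2329*(31) = 1.
One solution: (1289, 2731).
General: a = 1289 + 2329t, b = 2731 - 189t.
a ≥ 0 ⇒ t ≥ 0; b ≥ 0 ⇒ t ≤ 14. So t ∈ [0, 14]: 15 solutions.

15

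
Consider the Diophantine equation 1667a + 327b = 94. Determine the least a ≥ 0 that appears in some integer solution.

gcd(1667, 327):
  1667 = 5×327 + 32
  327 = 10×32 + 7
  32 = 4×7 + 4
  7 = 1×4 + 3
  4 = 1×3 + 1
  3 = 3×1
so gcd(1667, 327) = 1.
1 divides 94, so solutions exist.
Back-substitute for Bézout coefficients:
  1 = 4 - 1×3
  ... = 1667×(92) + 327×(-469)
Scale by 94/1 = 94: (a₀, b₀) = (8648, -44086).
General solution: a = 8648 + 327t, b = -44086 - 1667t for integer t.
a ≥ 0: smallest is 8648 mod 327 = 146 (at t = -26), with b = -744.

146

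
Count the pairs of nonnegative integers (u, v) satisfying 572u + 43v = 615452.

gcd(572, 43) = 1  (572 = 13*43 + 13, 43 = 3*13 + 4, 13 = 3*4 + 1, 4 = 4*1).
Back-substituting, 572*(10) + 43*(-133) = 1.
Scale by 615452: one solution is (6154520, -81855116). Reduce u mod 43: (16, 14100).
General: u = 16 + 43t, v = 14100 - 572t.
u ≥ 0 ⇒ t ≥ 0; v ≥ 0 ⇒ t ≤ 24. So t ∈ [0, 24]: 25 solutions.

25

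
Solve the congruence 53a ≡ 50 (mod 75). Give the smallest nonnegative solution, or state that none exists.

gcd(75, 53) = 1.
1 divides 50, so solutions exist.
By Bézout, 53*(17) + 75*(-12) = 1.
So 53*(17) ≡ 1 (mod 75); multiply by 50: a ≡ 850 (mod 75).
Smallest nonnegative: a = 850 mod 75 = 25.

25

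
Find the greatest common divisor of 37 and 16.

gcd(37, 16) = 1  (37 = 2*16 + 5, 16 = 3*5 + 1, 5 = 5*1).

1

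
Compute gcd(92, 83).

1

gcd(92, 83):
  92 = 1*83 + 9
  83 = 9*9 + 2
  9 = 4*2 + 1
  2 = 2*1
so gcd(92, 83) = 1.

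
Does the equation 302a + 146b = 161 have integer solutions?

gcd(302, 146) = 2.
2 does not divide 161 (remainder 1), so no integer solutions.

no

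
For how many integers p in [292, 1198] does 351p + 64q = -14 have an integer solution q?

gcd(351, 64) = 1  (351 = 5·64 + 31, 64 = 2·31 + 2, 31 = 15·2 + 1, 2 = 2·1).
Back-substituting, 351·(31) + 64·(-170) = 1.
Scale by -14: particular solution (-434, 2380); reduce p mod 64: (14, -77).
General solution: p = 14 + 64t, q = -77 - 351t for integer t.
292 ≤ 14 + 64t ≤ 1198 gives t ∈ [5, 18], which is 14 values.

14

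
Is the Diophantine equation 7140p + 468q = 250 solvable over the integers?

gcd(7140, 468) = 12  (7140 = 15×468 + 120, 468 = 3×120 + 108, 120 = 1×108 + 12, 108 = 9×12).
12 does not divide 250 (remainder 10), so no integer solutions.

no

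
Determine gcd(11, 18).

1

gcd(18, 11):
  18 = 1*11 + 7
  11 = 1*7 + 4
  7 = 1*4 + 3
  4 = 1*3 + 1
  3 = 3*1
so gcd(18, 11) = 1.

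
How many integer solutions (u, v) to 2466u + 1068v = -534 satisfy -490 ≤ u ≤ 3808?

24

gcd(2466, 1068) = 6  (2466 = 2*1068 + 330, 1068 = 3*330 + 78, 330 = 4*78 + 18, 78 = 4*18 + 6, 18 = 3*6).
Back-substituting, 2466*(-55) + 1068*(127) = 6.
Scale by -89: particular solution (4895, -11303); reduce u mod 178: (89, -206).
General solution: u = 89 + 178t, v = -206 - 411t for integer t.
-490 ≤ 89 + 178t ≤ 3808 gives t ∈ [-3, 20], which is 24 values.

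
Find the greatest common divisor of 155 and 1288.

1

gcd(1288, 155):
  1288 = 8·155 + 48
  155 = 3·48 + 11
  48 = 4·11 + 4
  11 = 2·4 + 3
  4 = 1·3 + 1
  3 = 3·1
so gcd(1288, 155) = 1.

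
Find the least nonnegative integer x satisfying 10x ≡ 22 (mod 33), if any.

22

gcd(33, 10):
  33 = 3·10 + 3
  10 = 3·3 + 1
  3 = 3·1
so gcd(33, 10) = 1.
1 divides 22, so solutions exist.
Back-substitute for Bézout coefficients:
  1 = 10 - 3·3
  ... = 10·(10) + 33·(-3)
So 10·(10) ≡ 1 (mod 33); multiply by 22: x ≡ 220 (mod 33).
Smallest nonnegative: x = 220 mod 33 = 22.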